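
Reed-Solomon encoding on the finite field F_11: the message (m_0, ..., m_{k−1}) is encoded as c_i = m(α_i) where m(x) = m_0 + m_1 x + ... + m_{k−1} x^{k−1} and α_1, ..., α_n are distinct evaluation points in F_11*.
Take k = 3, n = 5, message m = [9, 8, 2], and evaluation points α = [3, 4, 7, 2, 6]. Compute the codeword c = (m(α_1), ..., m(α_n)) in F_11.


c = [7, 7, 9, 0, 8]

Message polynomial: m(x) = 9 + 8·x + 2·x^2 (mod 11).
For each evaluation point α_i, compute m(α_i) mod 11:
  α_1 = 3: Horner steps 2 → 3 → 7, so m(3) = 7.
  α_2 = 4: Horner steps 2 → 5 → 7, so m(4) = 7.
  α_3 = 7: Horner steps 2 → 0 → 9, so m(7) = 9.
  α_4 = 2: Horner steps 2 → 1 → 0, so m(2) = 0.
  α_5 = 6: Horner steps 2 → 9 → 8, so m(6) = 8.
Codeword c = [7, 7, 9, 0, 8] ∈ F_11^5.


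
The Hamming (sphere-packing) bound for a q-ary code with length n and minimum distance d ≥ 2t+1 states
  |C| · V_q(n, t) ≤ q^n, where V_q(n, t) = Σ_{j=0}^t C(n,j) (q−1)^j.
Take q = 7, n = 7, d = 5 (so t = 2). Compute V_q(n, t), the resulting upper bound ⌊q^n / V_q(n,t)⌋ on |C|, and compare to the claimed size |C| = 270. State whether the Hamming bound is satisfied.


V_q(n, t) = 799, q^n = 823543, Hamming bound = 1030, |C| = 270 ≤ bound (satisfied).

Step 1: Compute V_q(n, t) = Σ_{j=0}^2 C(n, j) (q−1)^j.
  j = 0: C(7,0)·(6)^0 = 1·1 = 1.
  j = 1: C(7,1)·(6)^1 = 7·6 = 42.
  j = 2: C(7,2)·(6)^2 = 21·36 = 756.
  V_q(n, t) = 1 + 42 + 756 = 799.
Step 2: q^n = 7^7 = 823543.
Step 3: Hamming bound ⌊q^n / V_q(n,t)⌋ = ⌊823543/799⌋ = 1030.
Step 4: Compare |C| = 270 to 1030: satisfied.
The claimed |C| lies below the Hamming bound.


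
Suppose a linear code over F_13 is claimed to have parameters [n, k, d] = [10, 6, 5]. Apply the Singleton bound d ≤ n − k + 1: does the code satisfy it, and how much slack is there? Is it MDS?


Singleton RHS = n − k + 1 = 5, slack = 0, bound satisfied, MDS.

Singleton bound: d ≤ n − k + 1.
Here n = 10, k = 6, so n − k + 1 = 5.
Given d = 5, check d ≤ 5: YES.
Slack = (n − k + 1) − d = 0.
The code is MDS (slack = 0).
Description: the claimed parameters are [10, 6, 5]_13; such a code would be MDS (meets Singleton bound).


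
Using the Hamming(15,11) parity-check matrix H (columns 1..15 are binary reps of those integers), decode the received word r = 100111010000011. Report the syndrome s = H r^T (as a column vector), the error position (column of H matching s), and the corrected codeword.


s = (1, 1, 1, 1)^T, error position = 15, corrected codeword c = 100111010000010

Compute s = H r^T mod 2 one row at a time:
  s_1 = 1 + 0 + 0 + 0 + 0 + 0 + 1 + 1 = 3 ≡ 1 (mod 2).
  s_2 = 1 + 1 + 1 + 0 + 0 + 0 + 1 + 1 = 5 ≡ 1 (mod 2).
  s_3 = 0 + 0 + 1 + 0 + 0 + 0 + 1 + 1 = 3 ≡ 1 (mod 2).
  s_4 = 1 + 0 + 1 + 0 + 0 + 0 + 0 + 1 = 3 ≡ 1 (mod 2).
s = (1, 1, 1, 1)^T — this equals column 15 of H (binary 1111), so error is at position 15.
Correct: flip bit 15 of r = 100111010000011 to get c = 100111010000010.


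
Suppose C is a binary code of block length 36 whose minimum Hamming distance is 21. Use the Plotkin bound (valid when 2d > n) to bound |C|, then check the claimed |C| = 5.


Plotkin bound M ≤ 6; given |C| = 5 ≤ bound (satisfied).

Check applicability: 2d = 42, n = 36.
2d − n = 6 > 0, so Plotkin applies.
Compute d/(2d−n) = 21/6 ≈ 3.5000.
⌊d/(2d−n)⌋ = 3.
Plotkin bound: M ≤ 2·3 = 6.
Given |C| = 5, check: satisfied.
This |C| is below the Plotkin bound.


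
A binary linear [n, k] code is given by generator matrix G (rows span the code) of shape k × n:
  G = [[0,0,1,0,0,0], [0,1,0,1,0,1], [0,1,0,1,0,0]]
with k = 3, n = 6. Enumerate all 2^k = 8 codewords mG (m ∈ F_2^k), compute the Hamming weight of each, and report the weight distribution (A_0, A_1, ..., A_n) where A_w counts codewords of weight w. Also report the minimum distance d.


Weight distribution: A_0 = 1, A_1 = 2, A_2 = 2, A_3 = 2, A_4 = 1. Minimum distance d = 1.

Enumerate all 2^3 = 8 messages m ∈ F_2^3.
For each, compute codeword c = mG in F_2^6, then tally its weight.
  m = 000 → c = 000000, weight = 0.
  m = 100 → c = 001000, weight = 1.
  m = 010 → c = 010101, weight = 3.
  m = 110 → c = 011101, weight = 4.
  m = 001 → c = 010100, weight = 2.
  m = 101 → c = 011100, weight = 3.
  m = 011 → c = 000001, weight = 1.
  m = 111 → c = 001001, weight = 2.
Tally weights:
  weight 0: 1 codewords.
  weight 1: 2 codewords.
  weight 2: 2 codewords.
  weight 3: 2 codewords.
  weight 4: 1 codewords.
Minimum distance d = smallest w > 0 with A_w > 0 = 1.
Sanity: Σ A_w = 8 = 2^3 = 8 ✓.


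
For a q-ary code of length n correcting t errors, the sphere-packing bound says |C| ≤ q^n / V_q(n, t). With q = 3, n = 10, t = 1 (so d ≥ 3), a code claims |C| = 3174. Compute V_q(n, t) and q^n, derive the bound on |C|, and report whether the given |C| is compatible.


V_q(n, t) = 21, q^n = 59049, Hamming bound = 2811, |C| = 3174 > bound (violated).

Step 1: Compute V_q(n, t) = Σ_{j=0}^1 C(n, j) (q−1)^j.
  j = 0: C(10,0)·(2)^0 = 1·1 = 1.
  j = 1: C(10,1)·(2)^1 = 10·2 = 20.
  V_q(n, t) = 1 + 20 = 21.
Step 2: q^n = 3^10 = 59049.
Step 3: Hamming bound ⌊q^n / V_q(n,t)⌋ = ⌊59049/21⌋ = 2811.
Step 4: Compare |C| = 3174 to 2811: violated.
The claimed |C| lies above the Hamming bound, so no 3-ary code of length 10 with d ≥ 3 can have 3174 codewords.


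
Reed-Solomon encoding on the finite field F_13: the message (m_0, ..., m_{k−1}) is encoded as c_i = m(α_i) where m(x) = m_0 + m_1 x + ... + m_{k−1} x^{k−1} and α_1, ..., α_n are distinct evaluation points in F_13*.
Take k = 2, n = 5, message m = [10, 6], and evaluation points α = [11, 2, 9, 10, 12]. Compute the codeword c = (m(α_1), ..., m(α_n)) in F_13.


c = [11, 9, 12, 5, 4]

Message polynomial: m(x) = 10 + 6·x (mod 13).
For each evaluation point α_i, compute m(α_i) mod 13:
  α_1 = 11: Horner steps 6 → 11, so m(11) = 11.
  α_2 = 2: Horner steps 6 → 9, so m(2) = 9.
  α_3 = 9: Horner steps 6 → 12, so m(9) = 12.
  α_4 = 10: Horner steps 6 → 5, so m(10) = 5.
  α_5 = 12: Horner steps 6 → 4, so m(12) = 4.
Codeword c = [11, 9, 12, 5, 4] ∈ F_13^5.


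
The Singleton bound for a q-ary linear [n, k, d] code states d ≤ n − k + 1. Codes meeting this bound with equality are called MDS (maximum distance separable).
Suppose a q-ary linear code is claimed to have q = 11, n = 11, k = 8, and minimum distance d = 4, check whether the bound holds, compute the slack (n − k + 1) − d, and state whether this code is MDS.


Singleton RHS = n − k + 1 = 4, slack = 0, bound satisfied, MDS.

Singleton bound: d ≤ n − k + 1.
Here n = 11, k = 8, so n − k + 1 = 4.
Given d = 4, check d ≤ 4: YES.
Slack = (n − k + 1) − d = 0.
The code is MDS (slack = 0).
Description: the claimed parameters are [11, 8, 4]_11; such a code would be MDS (meets Singleton bound).


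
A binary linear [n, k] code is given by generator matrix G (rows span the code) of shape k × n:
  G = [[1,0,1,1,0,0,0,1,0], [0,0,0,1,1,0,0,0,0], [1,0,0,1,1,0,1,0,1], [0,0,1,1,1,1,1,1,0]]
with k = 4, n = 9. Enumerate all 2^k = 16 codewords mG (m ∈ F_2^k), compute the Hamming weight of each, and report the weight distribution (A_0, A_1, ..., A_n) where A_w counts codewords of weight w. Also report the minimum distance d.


Weight distribution: A_0 = 1, A_2 = 1, A_3 = 3, A_4 = 5, A_5 = 4, A_6 = 1, A_7 = 1. Minimum distance d = 2.

Enumerate all 2^4 = 16 messages m ∈ F_2^4.
For each, compute codeword c = mG in F_2^9, then tally its weight.
  m = 0000 → c = 000000000, weight = 0.
  m = 1000 → c = 101100010, weight = 4.
  m = 0100 → c = 000110000, weight = 2.
  m = 1100 → c = 101010010, weight = 4.
  m = 0010 → c = 100110101, weight = 5.
  m = 1010 → c = 001010111, weight = 5.
  m = 0110 → c = 100000101, weight = 3.
  m = 1110 → c = 001100111, weight = 5.
  m = 0001 → c = 001111110, weight = 6.
  m = 1001 → c = 100011100, weight = 4.
  m = 0101 → c = 001001110, weight = 4.
  m = 1101 → c = 100101100, weight = 4.
  m = 0011 → c = 101001011, weight = 5.
  m = 1011 → c = 000101001, weight = 3.
  m = 0111 → c = 101111011, weight = 7.
  m = 1111 → c = 000011001, weight = 3.
Tally weights:
  weight 0: 1 codewords.
  weight 2: 1 codewords.
  weight 3: 3 codewords.
  weight 4: 5 codewords.
  weight 5: 4 codewords.
  weight 6: 1 codewords.
  weight 7: 1 codewords.
Minimum distance d = smallest w > 0 with A_w > 0 = 2.
Sanity: Σ A_w = 16 = 2^4 = 16 ✓.


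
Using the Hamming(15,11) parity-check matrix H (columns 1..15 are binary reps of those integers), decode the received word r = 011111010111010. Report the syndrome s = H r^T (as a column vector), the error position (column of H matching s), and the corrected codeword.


s = (1, 1, 0, 1)^T, error position = 13, corrected codeword c = 011111010111110

Compute s = H r^T mod 2 one row at a time:
  s_1 = 1 + 0 + 1 + 1 + 1 + 0 + 1 + 0 = 5 ≡ 1 (mod 2).
  s_2 = 1 + 1 + 1 + 0 + 1 + 0 + 1 + 0 = 5 ≡ 1 (mod 2).
  s_3 = 1 + 1 + 1 + 0 + 1 + 1 + 1 + 0 = 6 ≡ 0 (mod 2).
  s_4 = 0 + 1 + 1 + 0 + 0 + 1 + 0 + 0 = 3 ≡ 1 (mod 2).
s = (1, 1, 0, 1)^T — this equals column 13 of H (binary 1101), so error is at position 13.
Correct: flip bit 13 of r = 011111010111010 to get c = 011111010111110.


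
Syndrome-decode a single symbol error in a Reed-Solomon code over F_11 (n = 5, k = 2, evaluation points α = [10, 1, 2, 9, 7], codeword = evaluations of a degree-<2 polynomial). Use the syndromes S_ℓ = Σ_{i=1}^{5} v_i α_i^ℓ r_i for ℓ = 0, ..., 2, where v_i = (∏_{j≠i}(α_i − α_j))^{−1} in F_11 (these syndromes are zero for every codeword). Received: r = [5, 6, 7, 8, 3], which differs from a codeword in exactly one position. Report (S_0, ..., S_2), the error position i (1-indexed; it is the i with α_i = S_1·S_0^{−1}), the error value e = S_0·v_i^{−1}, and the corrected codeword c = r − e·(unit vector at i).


S = (6, 6, 6), error at position 2, error magnitude e = 7, c = [5, 10, 7, 8, 3].

Step 1: column multipliers v_i = (∏_{j≠i}(α_i − α_j))^{−1} mod 11.
  i = 1 (α = 10): (10−1)(10−2)(10−9)(10−7) = 9·8·1·3 = 216 ≡ 7, so v_1 = 7^{−1} = 8 (mod 11).
  i = 2 (α = 1): (1−10)(1−2)(1−9)(1−7) = (−9)·(−1)·(−8)·(−6) = 432 ≡ 3, so v_2 = 3^{−1} = 4 (mod 11).
  i = 3 (α = 2): (2−10)(2−1)(2−9)(2−7) = (−8)·1·(−7)·(−5) = −280 ≡ 6, so v_3 = 6^{−1} = 2 (mod 11).
  i = 4 (α = 9): (9−10)(9−1)(9−2)(9−7) = (−1)·8·7·2 = −112 ≡ 9, so v_4 = 9^{−1} = 5 (mod 11).
  i = 5 (α = 7): (7−10)(7−1)(7−2)(7−9) = (−3)·6·5·(−2) = 180 ≡ 4, so v_5 = 4^{−1} = 3 (mod 11).
  v = [8, 4, 2, 5, 3].
Step 2: syndromes of r = [5, 6, 7, 8, 3] (all sums mod 11).
  S_0 = Σ v_i r_i = 8·5 + 4·6 + 2·7 + 5·8 + 3·3 = 127 ≡ 6.
  S_1 = Σ v_i α_i r_i = 8·10·5 + 4·1·6 + 2·2·7 + 5·9·8 + 3·7·3 = 875 ≡ 6.
  α_i^2 mod 11 = [1, 1, 4, 4, 5].
  S_2 = Σ v_i α_i^2 r_i = 8·1·5 + 4·1·6 + 2·4·7 + 5·4·8 + 3·5·3 = 325 ≡ 6.
  S = (6, 6, 6) ≠ 0, so r is not a codeword (an error is present).
Step 3: locate the error. For a single error e at position i, S_ℓ = v_i·e·α_i^ℓ, so α_err = S_1/S_0.
  S_0^{−1} = 6^{−1} = 2 (mod 11), so α_err = 6·2 = 12 ≡ 1 = α_2. Error position i = 2.
  Consistency check: S_2/S_1 = 6·2 = 12 ≡ 1 = α_err ✓ (single-error assumption holds).
Step 4: error magnitude e = S_0/v_2 = S_0·∏_{j≠2}(α_2 − α_j) = 6·3 = 18 ≡ 7 (mod 11).
Step 5: correct position 2: c_2 = r_2 − e = 6 − 7 ≡ 10 (mod 11). Hence c = [5, 10, 7, 8, 3].
  Check: interpolating c through the α_i gives m(x) = 2 + 8·x (degree < 2) with m(α_i) = c_i for every i, so c is indeed a codeword.


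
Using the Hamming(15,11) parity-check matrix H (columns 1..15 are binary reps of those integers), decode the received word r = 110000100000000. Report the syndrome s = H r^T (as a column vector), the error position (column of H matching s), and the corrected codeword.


s = (0, 1, 0, 0)^T, error position = 4, corrected codeword c = 110100100000000

Compute s = H r^T mod 2 one row at a time:
  s_1 = 0 + 0 + 0 + 0 + 0 + 0 + 0 + 0 = 0 ≡ 0 (mod 2).
  s_2 = 0 + 0 + 0 + 1 + 0 + 0 + 0 + 0 = 1 ≡ 1 (mod 2).
  s_3 = 1 + 0 + 0 + 1 + 0 + 0 + 0 + 0 = 2 ≡ 0 (mod 2).
  s_4 = 1 + 0 + 0 + 1 + 0 + 0 + 0 + 0 = 2 ≡ 0 (mod 2).
s = (0, 1, 0, 0)^T — this equals column 4 of H (binary 0100), so error is at position 4.
Correct: flip bit 4 of r = 110000100000000 to get c = 110100100000000.


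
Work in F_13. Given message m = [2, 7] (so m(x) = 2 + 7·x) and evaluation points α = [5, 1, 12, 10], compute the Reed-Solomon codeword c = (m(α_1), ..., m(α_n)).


c = [11, 9, 8, 7]

Message polynomial: m(x) = 2 + 7·x (mod 13).
For each evaluation point α_i, compute m(α_i) mod 13:
  α_1 = 5: Horner steps 7 → 11, so m(5) = 11.
  α_2 = 1: Horner steps 7 → 9, so m(1) = 9.
  α_3 = 12: Horner steps 7 → 8, so m(12) = 8.
  α_4 = 10: Horner steps 7 → 7, so m(10) = 7.
Codeword c = [11, 9, 8, 7] ∈ F_13^4.


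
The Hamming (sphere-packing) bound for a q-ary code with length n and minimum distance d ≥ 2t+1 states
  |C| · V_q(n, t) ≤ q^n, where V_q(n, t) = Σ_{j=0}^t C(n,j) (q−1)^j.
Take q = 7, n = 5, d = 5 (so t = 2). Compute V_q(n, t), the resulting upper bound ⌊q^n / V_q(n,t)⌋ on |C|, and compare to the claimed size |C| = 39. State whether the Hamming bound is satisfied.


V_q(n, t) = 391, q^n = 16807, Hamming bound = 42, |C| = 39 ≤ bound (satisfied).

Step 1: Compute V_q(n, t) = Σ_{j=0}^2 C(n, j) (q−1)^j.
  j = 0: C(5,0)·(6)^0 = 1·1 = 1.
  j = 1: C(5,1)·(6)^1 = 5·6 = 30.
  j = 2: C(5,2)·(6)^2 = 10·36 = 360.
  V_q(n, t) = 1 + 30 + 360 = 391.
Step 2: q^n = 7^5 = 16807.
Step 3: Hamming bound ⌊q^n / V_q(n,t)⌋ = ⌊16807/391⌋ = 42.
Step 4: Compare |C| = 39 to 42: satisfied.
The claimed |C| lies below the Hamming bound.


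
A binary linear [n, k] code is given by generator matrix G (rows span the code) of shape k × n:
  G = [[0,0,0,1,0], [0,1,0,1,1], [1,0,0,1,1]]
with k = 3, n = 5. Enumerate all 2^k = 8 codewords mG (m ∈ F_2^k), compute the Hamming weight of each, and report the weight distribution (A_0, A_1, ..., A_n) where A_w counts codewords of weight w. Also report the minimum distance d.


Weight distribution: A_0 = 1, A_1 = 1, A_2 = 3, A_3 = 3. Minimum distance d = 1.

Enumerate all 2^3 = 8 messages m ∈ F_2^3.
For each, compute codeword c = mG in F_2^5, then tally its weight.
  m = 000 → c = 00000, weight = 0.
  m = 100 → c = 00010, weight = 1.
  m = 010 → c = 01011, weight = 3.
  m = 110 → c = 01001, weight = 2.
  m = 001 → c = 10011, weight = 3.
  m = 101 → c = 10001, weight = 2.
  m = 011 → c = 11000, weight = 2.
  m = 111 → c = 11010, weight = 3.
Tally weights:
  weight 0: 1 codewords.
  weight 1: 1 codewords.
  weight 2: 3 codewords.
  weight 3: 3 codewords.
Minimum distance d = smallest w > 0 with A_w > 0 = 1.
Sanity: Σ A_w = 8 = 2^3 = 8 ✓.


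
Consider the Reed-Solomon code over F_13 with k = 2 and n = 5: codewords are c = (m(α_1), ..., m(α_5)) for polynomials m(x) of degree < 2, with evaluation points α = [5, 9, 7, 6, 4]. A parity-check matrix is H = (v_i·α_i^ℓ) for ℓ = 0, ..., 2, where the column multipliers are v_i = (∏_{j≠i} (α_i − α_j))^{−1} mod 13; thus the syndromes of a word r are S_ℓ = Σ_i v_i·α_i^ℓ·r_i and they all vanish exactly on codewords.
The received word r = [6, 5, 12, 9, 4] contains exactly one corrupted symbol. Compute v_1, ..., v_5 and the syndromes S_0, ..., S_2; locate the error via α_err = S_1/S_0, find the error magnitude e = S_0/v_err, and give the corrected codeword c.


S = (10, 1, 4), error at position 5, error magnitude e = 1, c = [6, 5, 12, 9, 3].

Step 1: column multipliers v_i = (∏_{j≠i}(α_i − α_j))^{−1} mod 13.
  i = 1 (α = 5): (5−9)(5−7)(5−6)(5−4) = (−4)·(−2)·(−1)·1 = −8 ≡ 5, so v_1 = 5^{−1} = 8 (mod 13).
  i = 2 (α = 9): (9−5)(9−7)(9−6)(9−4) = 4·2·3·5 = 120 ≡ 3, so v_2 = 3^{−1} = 9 (mod 13).
  i = 3 (α = 7): (7−5)(7−9)(7−6)(7−4) = 2·(−2)·1·3 = −12 ≡ 1, so v_3 = 1^{−1} = 1 (mod 13).
  i = 4 (α = 6): (6−5)(6−9)(6−7)(6−4) = 1·(−3)·(−1)·2 = 6 ≡ 6, so v_4 = 6^{−1} = 11 (mod 13).
  i = 5 (α = 4): (4−5)(4−9)(4−7)(4−6) = (−1)·(−5)·(−3)·(−2) = 30 ≡ 4, so v_5 = 4^{−1} = 10 (mod 13).
  v = [8, 9, 1, 11, 10].
Step 2: syndromes of r = [6, 5, 12, 9, 4] (all sums mod 13).
  S_0 = Σ v_i r_i = 8·6 + 9·5 + 1·12 + 11·9 + 10·4 = 244 ≡ 10.
  S_1 = Σ v_i α_i r_i = 8·5·6 + 9·9·5 + 1·7·12 + 11·6·9 + 10·4·4 = 1483 ≡ 1.
  α_i^2 mod 13 = [12, 3, 10, 10, 3].
  S_2 = Σ v_i α_i^2 r_i = 8·12·6 + 9·3·5 + 1·10·12 + 11·10·9 + 10·3·4 = 1941 ≡ 4.
  S = (10, 1, 4) ≠ 0, so r is not a codeword (an error is present).
Step 3: locate the error. For a single error e at position i, S_ℓ = v_i·e·α_i^ℓ, so α_err = S_1/S_0.
  S_0^{−1} = 10^{−1} = 4 (mod 13), so α_err = 1·4 = 4 ≡ 4 = α_5. Error position i = 5.
  Consistency check: S_2/S_1 = 4·1 = 4 ≡ 4 = α_err ✓ (single-error assumption holds).
Step 4: error magnitude e = S_0/v_5 = S_0·∏_{j≠5}(α_5 − α_j) = 10·4 = 40 ≡ 1 (mod 13).
Step 5: correct position 5: c_5 = r_5 − e = 4 − 1 ≡ 3 (mod 13). Hence c = [6, 5, 12, 9, 3].
  Check: interpolating c through the α_i gives m(x) = 4 + 3·x (degree < 2) with m(α_i) = c_i for every i, so c is indeed a codeword.


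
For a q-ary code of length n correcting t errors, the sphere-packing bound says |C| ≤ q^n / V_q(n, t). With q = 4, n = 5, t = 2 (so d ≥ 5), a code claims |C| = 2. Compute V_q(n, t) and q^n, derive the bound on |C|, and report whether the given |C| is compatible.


V_q(n, t) = 106, q^n = 1024, Hamming bound = 9, |C| = 2 ≤ bound (satisfied).

Step 1: Compute V_q(n, t) = Σ_{j=0}^2 C(n, j) (q−1)^j.
  j = 0: C(5,0)·(3)^0 = 1·1 = 1.
  j = 1: C(5,1)·(3)^1 = 5·3 = 15.
  j = 2: C(5,2)·(3)^2 = 10·9 = 90.
  V_q(n, t) = 1 + 15 + 90 = 106.
Step 2: q^n = 4^5 = 1024.
Step 3: Hamming bound ⌊q^n / V_q(n,t)⌋ = ⌊1024/106⌋ = 9.
Step 4: Compare |C| = 2 to 9: satisfied.
The claimed |C| lies below the Hamming bound.


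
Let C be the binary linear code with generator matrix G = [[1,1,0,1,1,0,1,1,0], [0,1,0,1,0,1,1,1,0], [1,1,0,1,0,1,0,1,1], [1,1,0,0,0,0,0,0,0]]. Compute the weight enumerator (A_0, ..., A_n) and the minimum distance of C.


Weight distribution: A_0 = 1, A_2 = 1, A_3 = 4, A_4 = 3, A_5 = 4, A_6 = 3. Minimum distance d = 2.

Enumerate all 2^4 = 16 messages m ∈ F_2^4.
For each, compute codeword c = mG in F_2^9, then tally its weight.
  m = 0000 → c = 000000000, weight = 0.
  m = 1000 → c = 110110110, weight = 6.
  m = 0100 → c = 010101110, weight = 5.
  m = 1100 → c = 100011000, weight = 3.
  m = 0010 → c = 110101011, weight = 6.
  m = 1010 → c = 000011101, weight = 4.
  m = 0110 → c = 100000101, weight = 3.
  m = 1110 → c = 010110011, weight = 5.
  m = 0001 → c = 110000000, weight = 2.
  m = 1001 → c = 000110110, weight = 4.
  m = 0101 → c = 100101110, weight = 5.
  m = 1101 → c = 010011000, weight = 3.
  m = 0011 → c = 000101011, weight = 4.
  m = 1011 → c = 110011101, weight = 6.
  m = 0111 → c = 010000101, weight = 3.
  m = 1111 → c = 100110011, weight = 5.
Tally weights:
  weight 0: 1 codewords.
  weight 2: 1 codewords.
  weight 3: 4 codewords.
  weight 4: 3 codewords.
  weight 5: 4 codewords.
  weight 6: 3 codewords.
Minimum distance d = smallest w > 0 with A_w > 0 = 2.
Sanity: Σ A_w = 16 = 2^4 = 16 ✓.


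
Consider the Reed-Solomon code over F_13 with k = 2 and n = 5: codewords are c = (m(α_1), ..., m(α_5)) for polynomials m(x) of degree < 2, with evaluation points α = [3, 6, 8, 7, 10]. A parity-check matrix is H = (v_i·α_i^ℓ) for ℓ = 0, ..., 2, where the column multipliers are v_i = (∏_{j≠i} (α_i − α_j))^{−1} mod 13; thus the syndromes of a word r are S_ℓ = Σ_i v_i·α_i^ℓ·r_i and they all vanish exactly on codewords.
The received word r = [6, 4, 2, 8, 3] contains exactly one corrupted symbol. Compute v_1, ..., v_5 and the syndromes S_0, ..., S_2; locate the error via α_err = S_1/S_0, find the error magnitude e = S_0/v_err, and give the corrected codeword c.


S = (8, 9, 2), error at position 2, error magnitude e = 3, c = [6, 1, 2, 8, 3].

Step 1: column multipliers v_i = (∏_{j≠i}(α_i − α_j))^{−1} mod 13.
  i = 1 (α = 3): (3−6)(3−8)(3−7)(3−10) = (−3)·(−5)·(−4)·(−7) = 420 ≡ 4, so v_1 = 4^{−1} = 10 (mod 13).
  i = 2 (α = 6): (6−3)(6−8)(6−7)(6−10) = 3·(−2)·(−1)·(−4) = −24 ≡ 2, so v_2 = 2^{−1} = 7 (mod 13).
  i = 3 (α = 8): (8−3)(8−6)(8−7)(8−10) = 5·2·1·(−2) = −20 ≡ 6, so v_3 = 6^{−1} = 11 (mod 13).
  i = 4 (α = 7): (7−3)(7−6)(7−8)(7−10) = 4·1·(−1)·(−3) = 12 ≡ 12, so v_4 = 12^{−1} = 12 (mod 13).
  i = 5 (α = 10): (10−3)(10−6)(10−8)(10−7) = 7·4·2·3 = 168 ≡ 12, so v_5 = 12^{−1} = 12 (mod 13).
  v = [10, 7, 11, 12, 12].
Step 2: syndromes of r = [6, 4, 2, 8, 3] (all sums mod 13).
  S_0 = Σ v_i r_i = 10·6 + 7·4 + 11·2 + 12·8 + 12·3 = 242 ≡ 8.
  S_1 = Σ v_i α_i r_i = 10·3·6 + 7·6·4 + 11·8·2 + 12·7·8 + 12·10·3 = 1556 ≡ 9.
  α_i^2 mod 13 = [9, 10, 12, 10, 9].
  S_2 = Σ v_i α_i^2 r_i = 10·9·6 + 7·10·4 + 11·12·2 + 12·10·8 + 12·9·3 = 2368 ≡ 2.
  S = (8, 9, 2) ≠ 0, so r is not a codeword (an error is present).
Step 3: locate the error. For a single error e at position i, S_ℓ = v_i·e·α_i^ℓ, so α_err = S_1/S_0.
  S_0^{−1} = 8^{−1} = 5 (mod 13), so α_err = 9·5 = 45 ≡ 6 = α_2. Error position i = 2.
  Consistency check: S_2/S_1 = 2·3 = 6 ≡ 6 = α_err ✓ (single-error assumption holds).
Step 4: error magnitude e = S_0/v_2 = S_0·∏_{j≠2}(α_2 − α_j) = 8·2 = 16 ≡ 3 (mod 13).
Step 5: correct position 2: c_2 = r_2 − e = 4 − 3 ≡ 1 (mod 13). Hence c = [6, 1, 2, 8, 3].
  Check: interpolating c through the α_i gives m(x) = 11 + 7·x (degree < 2) with m(α_i) = c_i for every i, so c is indeed a codeword.


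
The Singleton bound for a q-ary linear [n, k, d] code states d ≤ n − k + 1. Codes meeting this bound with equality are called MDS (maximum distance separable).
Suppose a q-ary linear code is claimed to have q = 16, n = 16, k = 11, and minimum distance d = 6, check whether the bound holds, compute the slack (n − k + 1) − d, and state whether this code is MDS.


Singleton RHS = n − k + 1 = 6, slack = 0, bound satisfied, MDS.

Singleton bound: d ≤ n − k + 1.
Here n = 16, k = 11, so n − k + 1 = 6.
Given d = 6, check d ≤ 6: YES.
Slack = (n − k + 1) − d = 0.
The code is MDS (slack = 0).
Description: the claimed parameters are [16, 11, 6]_16; such a code would be MDS (meets Singleton bound).


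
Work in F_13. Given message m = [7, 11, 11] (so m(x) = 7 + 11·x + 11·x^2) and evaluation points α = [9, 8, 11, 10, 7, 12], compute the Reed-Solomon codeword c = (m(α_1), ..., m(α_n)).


c = [9, 6, 3, 8, 12, 7]

Message polynomial: m(x) = 7 + 11·x + 11·x^2 (mod 13).
For each evaluation point α_i, compute m(α_i) mod 13:
  α_1 = 9: Horner steps 11 → 6 → 9, so m(9) = 9.
  α_2 = 8: Horner steps 11 → 8 → 6, so m(8) = 6.
  α_3 = 11: Horner steps 11 → 2 → 3, so m(11) = 3.
  α_4 = 10: Horner steps 11 → 4 → 8, so m(10) = 8.
  α_5 = 7: Horner steps 11 → 10 → 12, so m(7) = 12.
  α_6 = 12: Horner steps 11 → 0 → 7, so m(12) = 7.
Codeword c = [9, 6, 3, 8, 12, 7] ∈ F_13^6.


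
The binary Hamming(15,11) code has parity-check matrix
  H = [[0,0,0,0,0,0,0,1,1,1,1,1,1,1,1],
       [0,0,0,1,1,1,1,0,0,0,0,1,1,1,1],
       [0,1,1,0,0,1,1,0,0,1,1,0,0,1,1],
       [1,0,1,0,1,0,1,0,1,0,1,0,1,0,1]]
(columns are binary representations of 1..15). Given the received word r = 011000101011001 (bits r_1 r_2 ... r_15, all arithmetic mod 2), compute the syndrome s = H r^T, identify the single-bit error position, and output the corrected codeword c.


s = (0, 1, 1, 1)^T, error position = 7, corrected codeword c = 011000001011001

Compute s = H r^T mod 2 one row at a time:
  s_1 = 0 + 1 + 0 + 1 + 1 + 0 + 0 + 1 = 4 ≡ 0 (mod 2).
  s_2 = 0 + 0 + 0 + 1 + 1 + 0 + 0 + 1 = 3 ≡ 1 (mod 2).
  s_3 = 1 + 1 + 0 + 1 + 0 + 1 + 0 + 1 = 5 ≡ 1 (mod 2).
  s_4 = 0 + 1 + 0 + 1 + 1 + 1 + 0 + 1 = 5 ≡ 1 (mod 2).
s = (0, 1, 1, 1)^T — this equals column 7 of H (binary 0111), so error is at position 7.
Correct: flip bit 7 of r = 011000101011001 to get c = 011000001011001.


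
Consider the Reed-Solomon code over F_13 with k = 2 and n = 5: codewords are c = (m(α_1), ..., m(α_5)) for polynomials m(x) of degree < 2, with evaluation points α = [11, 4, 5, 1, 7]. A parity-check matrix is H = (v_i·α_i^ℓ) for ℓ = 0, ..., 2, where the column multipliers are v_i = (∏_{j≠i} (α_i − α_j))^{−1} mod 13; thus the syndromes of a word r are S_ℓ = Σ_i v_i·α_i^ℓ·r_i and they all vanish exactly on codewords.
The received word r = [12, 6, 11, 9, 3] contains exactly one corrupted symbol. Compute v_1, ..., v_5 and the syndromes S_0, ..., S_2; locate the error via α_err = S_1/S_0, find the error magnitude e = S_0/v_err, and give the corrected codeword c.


S = (5, 12, 8), error at position 3, error magnitude e = 6, c = [12, 6, 5, 9, 3].

Step 1: column multipliers v_i = (∏_{j≠i}(α_i − α_j))^{−1} mod 13.
  i = 1 (α = 11): (11−4)(11−5)(11−1)(11−7) = 7·6·10·4 = 1680 ≡ 3, so v_1 = 3^{−1} = 9 (mod 13).
  i = 2 (α = 4): (4−11)(4−5)(4−1)(4−7) = (−7)·(−1)·3·(−3) = −63 ≡ 2, so v_2 = 2^{−1} = 7 (mod 13).
  i = 3 (α = 5): (5−11)(5−4)(5−1)(5−7) = (−6)·1·4·(−2) = 48 ≡ 9, so v_3 = 9^{−1} = 3 (mod 13).
  i = 4 (α = 1): (1−11)(1−4)(1−5)(1−7) = (−10)·(−3)·(−4)·(−6) = 720 ≡ 5, so v_4 = 5^{−1} = 8 (mod 13).
  i = 5 (α = 7): (7−11)(7−4)(7−5)(7−1) = (−4)·3·2·6 = −144 ≡ 12, so v_5 = 12^{−1} = 12 (mod 13).
  v = [9, 7, 3, 8, 12].
Step 2: syndromes of r = [12, 6, 11, 9, 3] (all sums mod 13).
  S_0 = Σ v_i r_i = 9·12 + 7·6 + 3·11 + 8·9 + 12·3 = 291 ≡ 5.
  S_1 = Σ v_i α_i r_i = 9·11·12 + 7·4·6 + 3·5·11 + 8·1·9 + 12·7·3 = 1845 ≡ 12.
  α_i^2 mod 13 = [4, 3, 12, 1, 10].
  S_2 = Σ v_i α_i^2 r_i = 9·4·12 + 7·3·6 + 3·12·11 + 8·1·9 + 12·10·3 = 1386 ≡ 8.
  S = (5, 12, 8) ≠ 0, so r is not a codeword (an error is present).
Step 3: locate the error. For a single error e at position i, S_ℓ = v_i·e·α_i^ℓ, so α_err = S_1/S_0.
  S_0^{−1} = 5^{−1} = 8 (mod 13), so α_err = 12·8 = 96 ≡ 5 = α_3. Error position i = 3.
  Consistency check: S_2/S_1 = 8·12 = 96 ≡ 5 = α_err ✓ (single-error assumption holds).
Step 4: error magnitude e = S_0/v_3 = S_0·∏_{j≠3}(α_3 − α_j) = 5·9 = 45 ≡ 6 (mod 13).
Step 5: correct position 3: c_3 = r_3 − e = 11 − 6 ≡ 5 (mod 13). Hence c = [12, 6, 5, 9, 3].
  Check: interpolating c through the α_i gives m(x) = 10 + 12·x (degree < 2) with m(α_i) = c_i for every i, so c is indeed a codeword.


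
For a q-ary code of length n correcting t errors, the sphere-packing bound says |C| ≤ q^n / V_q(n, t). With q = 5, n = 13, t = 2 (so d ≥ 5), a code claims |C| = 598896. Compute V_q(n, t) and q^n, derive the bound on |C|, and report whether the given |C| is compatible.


V_q(n, t) = 1301, q^n = 1220703125, Hamming bound = 938280, |C| = 598896 ≤ bound (satisfied).

Step 1: Compute V_q(n, t) = Σ_{j=0}^2 C(n, j) (q−1)^j.
  j = 0: C(13,0)·(4)^0 = 1·1 = 1.
  j = 1: C(13,1)·(4)^1 = 13·4 = 52.
  j = 2: C(13,2)·(4)^2 = 78·16 = 1248.
  V_q(n, t) = 1 + 52 + 1248 = 1301.
Step 2: q^n = 5^13 = 1220703125.
Step 3: Hamming bound ⌊q^n / V_q(n,t)⌋ = ⌊1220703125/1301⌋ = 938280.
Step 4: Compare |C| = 598896 to 938280: satisfied.
The claimed |C| lies below the Hamming bound.


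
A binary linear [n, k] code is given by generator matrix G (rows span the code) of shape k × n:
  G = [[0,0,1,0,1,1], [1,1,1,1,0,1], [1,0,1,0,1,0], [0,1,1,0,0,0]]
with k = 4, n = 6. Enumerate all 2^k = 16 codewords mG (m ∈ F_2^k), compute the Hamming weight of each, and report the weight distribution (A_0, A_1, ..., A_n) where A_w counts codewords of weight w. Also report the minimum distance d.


Weight distribution: A_0 = 1, A_1 = 1, A_2 = 2, A_3 = 6, A_4 = 5, A_5 = 1. Minimum distance d = 1.

Enumerate all 2^4 = 16 messages m ∈ F_2^4.
For each, compute codeword c = mG in F_2^6, then tally its weight.
  m = 0000 → c = 000000, weight = 0.
  m = 1000 → c = 001011, weight = 3.
  m = 0100 → c = 111101, weight = 5.
  m = 1100 → c = 110110, weight = 4.
  m = 0010 → c = 101010, weight = 3.
  m = 1010 → c = 100001, weight = 2.
  m = 0110 → c = 010111, weight = 4.
  m = 1110 → c = 011100, weight = 3.
  m = 0001 → c = 011000, weight = 2.
  m = 1001 → c = 010011, weight = 3.
  m = 0101 → c = 100101, weight = 3.
  m = 1101 → c = 101110, weight = 4.
  m = 0011 → c = 110010, weight = 3.
  m = 1011 → c = 111001, weight = 4.
  m = 0111 → c = 001111, weight = 4.
  m = 1111 → c = 000100, weight = 1.
Tally weights:
  weight 0: 1 codewords.
  weight 1: 1 codewords.
  weight 2: 2 codewords.
  weight 3: 6 codewords.
  weight 4: 5 codewords.
  weight 5: 1 codewords.
Minimum distance d = smallest w > 0 with A_w > 0 = 1.
Sanity: Σ A_w = 16 = 2^4 = 16 ✓.


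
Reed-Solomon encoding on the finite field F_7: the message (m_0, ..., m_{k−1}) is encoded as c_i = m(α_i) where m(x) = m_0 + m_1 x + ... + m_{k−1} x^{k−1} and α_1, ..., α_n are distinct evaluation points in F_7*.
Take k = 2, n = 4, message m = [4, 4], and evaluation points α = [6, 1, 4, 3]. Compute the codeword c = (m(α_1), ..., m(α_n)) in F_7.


c = [0, 1, 6, 2]

Message polynomial: m(x) = 4 + 4·x (mod 7).
For each evaluation point α_i, compute m(α_i) mod 7:
  α_1 = 6: Horner steps 4 → 0, so m(6) = 0.
  α_2 = 1: Horner steps 4 → 1, so m(1) = 1.
  α_3 = 4: Horner steps 4 → 6, so m(4) = 6.
  α_4 = 3: Horner steps 4 → 2, so m(3) = 2.
Codeword c = [0, 1, 6, 2] ∈ F_7^4.


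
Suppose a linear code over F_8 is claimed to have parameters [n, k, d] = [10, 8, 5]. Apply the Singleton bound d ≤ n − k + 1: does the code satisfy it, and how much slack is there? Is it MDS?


Singleton RHS = n − k + 1 = 3, slack = -2, bound violated (no such code; not MDS).

Singleton bound: d ≤ n − k + 1.
Here n = 10, k = 8, so n − k + 1 = 3.
Given d = 5, check d ≤ 3: NO.
Slack = (n − k + 1) − d = -2.
The slack is negative: d = 5 exceeds n − k + 1 = 3 by 2, so the Singleton bound is violated and no linear [10, 8, 5]_8 code can exist. In particular it is not MDS (MDS requires d = n − k + 1 exactly).
Description: the claimed parameters are [10, 8, 5]_8; such a code would be impossible (violates the Singleton bound).


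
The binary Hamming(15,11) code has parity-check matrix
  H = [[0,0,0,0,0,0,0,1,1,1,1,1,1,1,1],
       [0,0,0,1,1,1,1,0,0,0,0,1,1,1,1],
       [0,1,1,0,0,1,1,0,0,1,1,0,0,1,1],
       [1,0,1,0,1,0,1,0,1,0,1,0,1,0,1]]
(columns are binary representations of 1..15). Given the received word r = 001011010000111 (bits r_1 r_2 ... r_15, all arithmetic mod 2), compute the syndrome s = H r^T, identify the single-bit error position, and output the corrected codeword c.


s = (0, 1, 0, 0)^T, error position = 4, corrected codeword c = 001111010000111

Compute s = H r^T mod 2 one row at a time:
  s_1 = 1 + 0 + 0 + 0 + 0 + 1 + 1 + 1 = 4 ≡ 0 (mod 2).
  s_2 = 0 + 1 + 1 + 0 + 0 + 1 + 1 + 1 = 5 ≡ 1 (mod 2).
  s_3 = 0 + 1 + 1 + 0 + 0 + 0 + 1 + 1 = 4 ≡ 0 (mod 2).
  s_4 = 0 + 1 + 1 + 0 + 0 + 0 + 1 + 1 = 4 ≡ 0 (mod 2).
s = (0, 1, 0, 0)^T — this equals column 4 of H (binary 0100), so error is at position 4.
Correct: flip bit 4 of r = 001011010000111 to get c = 001111010000111.


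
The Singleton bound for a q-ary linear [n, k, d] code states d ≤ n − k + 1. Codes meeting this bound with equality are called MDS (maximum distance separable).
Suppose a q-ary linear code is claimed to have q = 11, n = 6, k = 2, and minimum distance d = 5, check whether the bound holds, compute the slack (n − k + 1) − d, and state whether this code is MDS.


Singleton RHS = n − k + 1 = 5, slack = 0, bound satisfied, MDS.

Singleton bound: d ≤ n − k + 1.
Here n = 6, k = 2, so n − k + 1 = 5.
Given d = 5, check d ≤ 5: YES.
Slack = (n − k + 1) − d = 0.
The code is MDS (slack = 0).
Description: the claimed parameters are [6, 2, 5]_11; such a code would be MDS (meets Singleton bound).


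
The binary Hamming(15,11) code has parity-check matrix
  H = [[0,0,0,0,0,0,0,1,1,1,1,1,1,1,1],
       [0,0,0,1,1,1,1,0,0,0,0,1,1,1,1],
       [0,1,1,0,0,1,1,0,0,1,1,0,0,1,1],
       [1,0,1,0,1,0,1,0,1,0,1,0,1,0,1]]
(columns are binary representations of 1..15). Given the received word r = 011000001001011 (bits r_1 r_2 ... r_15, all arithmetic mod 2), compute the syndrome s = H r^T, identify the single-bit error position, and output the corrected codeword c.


s = (0, 1, 0, 1)^T, error position = 5, corrected codeword c = 011010001001011

Compute s = H r^T mod 2 one row at a time:
  s_1 = 0 + 1 + 0 + 0 + 1 + 0 + 1 + 1 = 4 ≡ 0 (mod 2).
  s_2 = 0 + 0 + 0 + 0 + 1 + 0 + 1 + 1 = 3 ≡ 1 (mod 2).
  s_3 = 1 + 1 + 0 + 0 + 0 + 0 + 1 + 1 = 4 ≡ 0 (mod 2).
  s_4 = 0 + 1 + 0 + 0 + 1 + 0 + 0 + 1 = 3 ≡ 1 (mod 2).
s = (0, 1, 0, 1)^T — this equals column 5 of H (binary 0101), so error is at position 5.
Correct: flip bit 5 of r = 011000001001011 to get c = 011010001001011.


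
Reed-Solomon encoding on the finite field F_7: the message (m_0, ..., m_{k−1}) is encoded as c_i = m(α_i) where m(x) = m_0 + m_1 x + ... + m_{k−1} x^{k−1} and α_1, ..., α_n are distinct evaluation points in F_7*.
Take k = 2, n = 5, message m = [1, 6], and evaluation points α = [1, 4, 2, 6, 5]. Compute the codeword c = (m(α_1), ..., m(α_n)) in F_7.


c = [0, 4, 6, 2, 3]

Message polynomial: m(x) = 1 + 6·x (mod 7).
For each evaluation point α_i, compute m(α_i) mod 7:
  α_1 = 1: Horner steps 6 → 0, so m(1) = 0.
  α_2 = 4: Horner steps 6 → 4, so m(4) = 4.
  α_3 = 2: Horner steps 6 → 6, so m(2) = 6.
  α_4 = 6: Horner steps 6 → 2, so m(6) = 2.
  α_5 = 5: Horner steps 6 → 3, so m(5) = 3.
Codeword c = [0, 4, 6, 2, 3] ∈ F_7^5.


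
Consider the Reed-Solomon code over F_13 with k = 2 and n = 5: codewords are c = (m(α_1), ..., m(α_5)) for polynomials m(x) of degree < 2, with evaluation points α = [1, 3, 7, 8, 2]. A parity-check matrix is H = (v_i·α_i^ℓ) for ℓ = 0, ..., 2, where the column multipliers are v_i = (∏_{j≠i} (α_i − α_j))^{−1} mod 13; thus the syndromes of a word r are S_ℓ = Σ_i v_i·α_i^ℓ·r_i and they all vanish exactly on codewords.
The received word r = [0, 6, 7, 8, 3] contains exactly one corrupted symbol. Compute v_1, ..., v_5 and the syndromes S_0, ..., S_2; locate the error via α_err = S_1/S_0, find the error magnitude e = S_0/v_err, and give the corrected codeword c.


S = (8, 4, 2), error at position 3, error magnitude e = 2, c = [0, 6, 5, 8, 3].

Step 1: column multipliers v_i = (∏_{j≠i}(α_i − α_j))^{−1} mod 13.
  i = 1 (α = 1): (1−3)(1−7)(1−8)(1−2) = (−2)·(−6)·(−7)·(−1) = 84 ≡ 6, so v_1 = 6^{−1} = 11 (mod 13).
  i = 2 (α = 3): (3−1)(3−7)(3−8)(3−2) = 2·(−4)·(−5)·1 = 40 ≡ 1, so v_2 = 1^{−1} = 1 (mod 13).
  i = 3 (α = 7): (7−1)(7−3)(7−8)(7−2) = 6·4·(−1)·5 = −120 ≡ 10, so v_3 = 10^{−1} = 4 (mod 13).
  i = 4 (α = 8): (8−1)(8−3)(8−7)(8−2) = 7·5·1·6 = 210 ≡ 2, so v_4 = 2^{−1} = 7 (mod 13).
  i = 5 (α = 2): (2−1)(2−3)(2−7)(2−8) = 1·(−1)·(−5)·(−6) = −30 ≡ 9, so v_5 = 9^{−1} = 3 (mod 13).
  v = [11, 1, 4, 7, 3].
Step 2: syndromes of r = [0, 6, 7, 8, 3] (all sums mod 13).
  S_0 = Σ v_i r_i = 11·0 + 1·6 + 4·7 + 7·8 + 3·3 = 99 ≡ 8.
  S_1 = Σ v_i α_i r_i = 11·1·0 + 1·3·6 + 4·7·7 + 7·8·8 + 3·2·3 = 680 ≡ 4.
  α_i^2 mod 13 = [1, 9, 10, 12, 4].
  S_2 = Σ v_i α_i^2 r_i = 11·1·0 + 1·9·6 + 4·10·7 + 7·12·8 + 3·4·3 = 1042 ≡ 2.
  S = (8, 4, 2) ≠ 0, so r is not a codeword (an error is present).
Step 3: locate the error. For a single error e at position i, S_ℓ = v_i·e·α_i^ℓ, so α_err = S_1/S_0.
  S_0^{−1} = 8^{−1} = 5 (mod 13), so α_err = 4·5 = 20 ≡ 7 = α_3. Error position i = 3.
  Consistency check: S_2/S_1 = 2·10 = 20 ≡ 7 = α_err ✓ (single-error assumption holds).
Step 4: error magnitude e = S_0/v_3 = S_0·∏_{j≠3}(α_3 − α_j) = 8·10 = 80 ≡ 2 (mod 13).
Step 5: correct position 3: c_3 = r_3 − e = 7 − 2 ≡ 5 (mod 13). Hence c = [0, 6, 5, 8, 3].
  Check: interpolating c through the α_i gives m(x) = 10 + 3·x (degree < 2) with m(α_i) = c_i for every i, so c is indeed a codeword.


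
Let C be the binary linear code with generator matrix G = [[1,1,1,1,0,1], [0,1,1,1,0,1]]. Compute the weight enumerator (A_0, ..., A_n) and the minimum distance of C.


Weight distribution: A_0 = 1, A_1 = 1, A_4 = 1, A_5 = 1. Minimum distance d = 1.

Enumerate all 2^2 = 4 messages m ∈ F_2^2.
For each, compute codeword c = mG in F_2^6, then tally its weight.
  m = 00 → c = 000000, weight = 0.
  m = 10 → c = 111101, weight = 5.
  m = 01 → c = 011101, weight = 4.
  m = 11 → c = 100000, weight = 1.
Tally weights:
  weight 0: 1 codewords.
  weight 1: 1 codewords.
  weight 4: 1 codewords.
  weight 5: 1 codewords.
Minimum distance d = smallest w > 0 with A_w > 0 = 1.
Sanity: Σ A_w = 4 = 2^2 = 4 ✓.


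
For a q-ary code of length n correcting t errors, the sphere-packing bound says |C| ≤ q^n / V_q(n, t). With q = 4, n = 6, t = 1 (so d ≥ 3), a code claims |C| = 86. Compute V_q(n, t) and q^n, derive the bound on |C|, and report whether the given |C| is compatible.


V_q(n, t) = 19, q^n = 4096, Hamming bound = 215, |C| = 86 ≤ bound (satisfied).

Step 1: Compute V_q(n, t) = Σ_{j=0}^1 C(n, j) (q−1)^j.
  j = 0: C(6,0)·(3)^0 = 1·1 = 1.
  j = 1: C(6,1)·(3)^1 = 6·3 = 18.
  V_q(n, t) = 1 + 18 = 19.
Step 2: q^n = 4^6 = 4096.
Step 3: Hamming bound ⌊q^n / V_q(n,t)⌋ = ⌊4096/19⌋ = 215.
Step 4: Compare |C| = 86 to 215: satisfied.
The claimed |C| lies below the Hamming bound.


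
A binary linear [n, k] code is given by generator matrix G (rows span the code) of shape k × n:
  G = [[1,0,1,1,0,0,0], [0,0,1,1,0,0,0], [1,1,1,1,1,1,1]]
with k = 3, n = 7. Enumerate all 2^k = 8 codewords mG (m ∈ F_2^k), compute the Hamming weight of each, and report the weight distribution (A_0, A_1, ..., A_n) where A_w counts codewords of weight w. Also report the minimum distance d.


Weight distribution: A_0 = 1, A_1 = 1, A_2 = 1, A_3 = 1, A_4 = 1, A_5 = 1, A_6 = 1, A_7 = 1. Minimum distance d = 1.

Enumerate all 2^3 = 8 messages m ∈ F_2^3.
For each, compute codeword c = mG in F_2^7, then tally its weight.
  m = 000 → c = 0000000, weight = 0.
  m = 100 → c = 1011000, weight = 3.
  m = 010 → c = 0011000, weight = 2.
  m = 110 → c = 1000000, weight = 1.
  m = 001 → c = 1111111, weight = 7.
  m = 101 → c = 0100111, weight = 4.
  m = 011 → c = 1100111, weight = 5.
  m = 111 → c = 0111111, weight = 6.
Tally weights:
  weight 0: 1 codewords.
  weight 1: 1 codewords.
  weight 2: 1 codewords.
  weight 3: 1 codewords.
  weight 4: 1 codewords.
  weight 5: 1 codewords.
  weight 6: 1 codewords.
  weight 7: 1 codewords.
Minimum distance d = smallest w > 0 with A_w > 0 = 1.
Sanity: Σ A_w = 8 = 2^3 = 8 ✓.


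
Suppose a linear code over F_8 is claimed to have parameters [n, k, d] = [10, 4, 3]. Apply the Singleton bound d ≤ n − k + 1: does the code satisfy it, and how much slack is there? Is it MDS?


Singleton RHS = n − k + 1 = 7, slack = 4, bound satisfied, not MDS.

Singleton bound: d ≤ n − k + 1.
Here n = 10, k = 4, so n − k + 1 = 7.
Given d = 3, check d ≤ 7: YES.
Slack = (n − k + 1) − d = 4.
The code is NOT MDS (slack = 4 > 0).
Description: the claimed parameters are [10, 4, 3]_8; such a code would be non-MDS.


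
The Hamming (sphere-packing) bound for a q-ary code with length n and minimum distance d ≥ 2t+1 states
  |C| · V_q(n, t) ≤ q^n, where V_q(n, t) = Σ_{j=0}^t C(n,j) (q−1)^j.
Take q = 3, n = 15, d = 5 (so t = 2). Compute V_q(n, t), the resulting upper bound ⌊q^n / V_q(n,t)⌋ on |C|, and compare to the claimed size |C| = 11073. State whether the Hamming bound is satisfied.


V_q(n, t) = 451, q^n = 14348907, Hamming bound = 31815, |C| = 11073 ≤ bound (satisfied).

Step 1: Compute V_q(n, t) = Σ_{j=0}^2 C(n, j) (q−1)^j.
  j = 0: C(15,0)·(2)^0 = 1·1 = 1.
  j = 1: C(15,1)·(2)^1 = 15·2 = 30.
  j = 2: C(15,2)·(2)^2 = 105·4 = 420.
  V_q(n, t) = 1 + 30 + 420 = 451.
Step 2: q^n = 3^15 = 14348907.
Step 3: Hamming bound ⌊q^n / V_q(n,t)⌋ = ⌊14348907/451⌋ = 31815.
Step 4: Compare |C| = 11073 to 31815: satisfied.
The claimed |C| lies below the Hamming bound.
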